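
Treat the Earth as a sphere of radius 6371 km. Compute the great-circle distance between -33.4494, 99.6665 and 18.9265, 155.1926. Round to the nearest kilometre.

Δλ = 155.1926 − 99.6665 = 55.5261°.
Δφ = 18.9265 − -33.4494 = 52.3759°.
a = sin²(Δφ/2) + cos φ₁ · cos φ₂ · sin²(Δλ/2) = 0.366019.
c = 2·atan2(√a, √(1−a)) = 1.29952 rad → d = 6371·c ≈ 8279.23 km.

8279 km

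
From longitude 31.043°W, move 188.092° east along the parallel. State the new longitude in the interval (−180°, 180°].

Start at -31.043°; shift +188.092° → +157.049°.
+157.049° already lies in (−180°, 180°].

157.049°E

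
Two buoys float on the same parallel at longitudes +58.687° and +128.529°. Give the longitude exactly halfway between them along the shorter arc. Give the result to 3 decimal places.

Signed shortest Δλ from +58.687° to +128.529° is +69.842°.
Midpoint longitude = +58.687° + (+69.842°)/2 = +58.687° + 34.921° = +93.608°.

+93.608°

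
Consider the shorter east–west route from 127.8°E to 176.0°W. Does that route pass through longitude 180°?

Yes

Naïve |-176.0 − 127.8| = 303.8° > 180°, so the shorter arc goes the other way round — across 180°.
Signed shortest Δλ = ((-176.0 − 127.8 + 180) mod 360) − 180 = 56.2°.
Going east by 56.2° from +127.8° passes through 180° before reaching -176.0°.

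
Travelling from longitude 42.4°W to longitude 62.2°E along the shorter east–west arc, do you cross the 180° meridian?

No

Signed shortest Δλ = ((62.2 − -42.4 + 180) mod 360) − 180 = 104.6°.
Going east by 104.6° from -42.4° reaches +62.2° without touching 180°.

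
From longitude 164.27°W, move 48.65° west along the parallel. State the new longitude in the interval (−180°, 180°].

Start at -164.27°; shift −48.65° → -212.92°.
-212.92° lies outside (−180°, 180°]; add 360° → +147.08°.

147.08°E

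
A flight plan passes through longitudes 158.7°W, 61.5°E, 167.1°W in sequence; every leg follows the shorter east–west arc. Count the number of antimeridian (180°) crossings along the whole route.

Leg 1: -158.7° → +61.5°, shortest Δλ = -139.8° (west) — crosses 180°.
Leg 2: +61.5° → -167.1°, shortest Δλ = 131.4° (east) — crosses 180°.
Total crossings: 2.

2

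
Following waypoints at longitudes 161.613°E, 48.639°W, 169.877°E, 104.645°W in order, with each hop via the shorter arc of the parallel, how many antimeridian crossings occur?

Leg 1: +161.613° → -48.639°, shortest Δλ = 149.748° (east) — crosses 180°.
Leg 2: -48.639° → +169.877°, shortest Δλ = -141.484° (west) — crosses 180°.
Leg 3: +169.877° → -104.645°, shortest Δλ = 85.478° (east) — crosses 180°.
Total crossings: 3.

3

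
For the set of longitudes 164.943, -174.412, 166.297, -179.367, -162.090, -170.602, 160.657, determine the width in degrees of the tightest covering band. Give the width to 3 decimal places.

Sort the longitudes: -179.367°, -174.412°, -170.602°, -162.090°, +160.657°, +164.943°, +166.297°.
Eastward gaps between consecutive values (wrapping around): 4.955°, 3.810°, 8.512°, 322.747°, 4.286°, 1.354°, 14.336°.
Largest gap = 322.747° ⇒ minimal covering band is its complement: 360° − 322.747° = 37.253°.
Band runs from +160.657° eastward to -162.090°, crossing the antimeridian.

37.253°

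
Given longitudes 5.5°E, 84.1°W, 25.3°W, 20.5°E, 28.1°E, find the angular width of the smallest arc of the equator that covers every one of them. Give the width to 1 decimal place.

112.2°

Sort the longitudes: -84.1°, -25.3°, +5.5°, +20.5°, +28.1°.
Eastward gaps between consecutive values (wrapping around): 58.8°, 30.8°, 15.0°, 7.6°, 247.8°.
Largest gap = 247.8° ⇒ minimal covering band is its complement: 360° − 247.8° = 112.2°.
Band runs from -84.1° eastward to +28.1°.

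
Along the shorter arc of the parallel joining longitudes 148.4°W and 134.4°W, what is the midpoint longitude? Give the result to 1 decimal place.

141.4°W

Signed shortest Δλ from -148.4° to -134.4° is +14.0°.
Midpoint longitude = -148.4° + (+14.0°)/2 = -148.4° + 7.0° = -141.4°.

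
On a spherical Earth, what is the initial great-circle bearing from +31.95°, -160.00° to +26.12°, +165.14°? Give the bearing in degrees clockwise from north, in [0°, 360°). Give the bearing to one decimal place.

268.2°

Δλ = 165.14 − -160.00 = 325.14°; wrapped into (−180°, 180°]: -34.86°.
θ = atan2( sin Δλ · cos φ₂ , cos φ₁ · sin φ₂ − sin φ₁ · cos φ₂ · cos Δλ )
  = atan2(-0.51320, -0.01631) = -91.821° → normalised to [0°, 360°): 268.179°.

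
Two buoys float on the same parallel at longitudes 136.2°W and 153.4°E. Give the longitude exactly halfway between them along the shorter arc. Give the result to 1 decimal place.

171.4°W

Signed shortest Δλ from -136.2° to +153.4° is -70.4°.
Midpoint longitude = -136.2° + (-70.4°)/2 = -136.2° − 35.2° = -171.4°.
(The naïve average (-136.2 + +153.4)/2 = 8.6° is on the wrong side of the globe.)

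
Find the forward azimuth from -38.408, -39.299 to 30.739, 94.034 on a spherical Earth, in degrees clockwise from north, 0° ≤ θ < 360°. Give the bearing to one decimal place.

86.9°

Δλ = 94.034 − -39.299 = 133.333°.
θ = atan2( sin Δλ · cos φ₂ , cos φ₁ · sin φ₂ − sin φ₁ · cos φ₂ · cos Δλ )
  = atan2(0.62518, 0.03409) = 86.879° → normalised to [0°, 360°): 86.879°.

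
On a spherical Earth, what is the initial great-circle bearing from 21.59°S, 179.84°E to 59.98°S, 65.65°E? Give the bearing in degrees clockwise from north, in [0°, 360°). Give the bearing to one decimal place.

Δλ = 65.65 − 179.84 = -114.19°.
θ = atan2( sin Δλ · cos φ₂ , cos φ₁ · sin φ₂ − sin φ₁ · cos φ₂ · cos Δλ )
  = atan2(-0.45637, -0.88054) = -152.603° → normalised to [0°, 360°): 207.397°.

207.4°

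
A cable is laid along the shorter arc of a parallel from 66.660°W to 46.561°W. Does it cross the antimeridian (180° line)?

Signed shortest Δλ = ((-46.561 − -66.660 + 180) mod 360) − 180 = 20.099°.
Going east by 20.099° from -66.660° reaches -46.561° without touching 180°.

No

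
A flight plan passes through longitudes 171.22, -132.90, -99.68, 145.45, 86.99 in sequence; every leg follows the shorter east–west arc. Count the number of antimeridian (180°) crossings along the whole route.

Leg 1: +171.22° → -132.90°, shortest Δλ = 55.88° (east) — crosses 180°.
Leg 2: -132.90° → -99.68°, shortest Δλ = 33.22° (east) — does not cross 180°.
Leg 3: -99.68° → +145.45°, shortest Δλ = -114.87° (west) — crosses 180°.
Leg 4: +145.45° → +86.99°, shortest Δλ = -58.46° (west) — does not cross 180°.
Total crossings: 2.

2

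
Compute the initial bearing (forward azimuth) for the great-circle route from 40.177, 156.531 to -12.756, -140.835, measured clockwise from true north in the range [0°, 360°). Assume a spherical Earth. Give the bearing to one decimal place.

117.9°

Δλ = -140.835 − 156.531 = -297.366°; wrapped into (−180°, 180°]: 62.634°.
θ = atan2( sin Δλ · cos φ₂ , cos φ₁ · sin φ₂ − sin φ₁ · cos φ₂ · cos Δλ )
  = atan2(0.86617, -0.45794) = 117.865° → normalised to [0°, 360°): 117.865°.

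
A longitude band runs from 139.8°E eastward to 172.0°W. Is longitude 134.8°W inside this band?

No

Band width going east from +139.8° to -172.0°: ((-172.0 − 139.8) mod 360) = 48.2°.
Offset of -134.8° east of the west edge: ((-134.8 − 139.8) mod 360) = 85.4°.
85.4° > 48.2° ⇒ outside.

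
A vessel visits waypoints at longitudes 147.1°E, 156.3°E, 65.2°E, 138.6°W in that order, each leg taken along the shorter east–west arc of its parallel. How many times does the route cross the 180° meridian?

1

Leg 1: +147.1° → +156.3°, shortest Δλ = 9.2° (east) — does not cross 180°.
Leg 2: +156.3° → +65.2°, shortest Δλ = -91.1° (west) — does not cross 180°.
Leg 3: +65.2° → -138.6°, shortest Δλ = 156.2° (east) — crosses 180°.
Total crossings: 1.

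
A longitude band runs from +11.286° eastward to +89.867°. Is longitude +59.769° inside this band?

Band width going east from +11.286° to +89.867°: ((89.867 − 11.286) mod 360) = 78.581°.
Offset of +59.769° east of the west edge: ((59.769 − 11.286) mod 360) = 48.483°.
48.483° ≤ 78.581° ⇒ inside.

Yes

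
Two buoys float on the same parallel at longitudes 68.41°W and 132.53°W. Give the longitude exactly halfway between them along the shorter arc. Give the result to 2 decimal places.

Signed shortest Δλ from -68.41° to -132.53° is -64.12°.
Midpoint longitude = -68.41° + (-64.12°)/2 = -68.41° − 32.06° = -100.47°.

100.47°W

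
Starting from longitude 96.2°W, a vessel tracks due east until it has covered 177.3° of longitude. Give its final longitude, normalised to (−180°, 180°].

81.1°E

Start at -96.2°; shift +177.3° → +81.1°.
+81.1° already lies in (−180°, 180°].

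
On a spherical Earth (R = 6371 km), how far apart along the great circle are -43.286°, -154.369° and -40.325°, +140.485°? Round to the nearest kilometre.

5270 km

Δλ = 140.485 − -154.369 = 294.854°; wrapped into (−180°, 180°]: -65.146°.
Δφ = -40.325 − -43.286 = 2.961°.
a = sin²(Δφ/2) + cos φ₁ · cos φ₂ · sin²(Δλ/2) = 0.161524.
c = 2·atan2(√a, √(1−a)) = 0.82718 rad → d = 6371·c ≈ 5269.98 km.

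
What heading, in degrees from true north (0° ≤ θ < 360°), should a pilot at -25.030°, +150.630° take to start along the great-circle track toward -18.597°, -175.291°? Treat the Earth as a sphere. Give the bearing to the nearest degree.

Δλ = -175.291 − 150.630 = -325.921°; wrapped into (−180°, 180°]: 34.079°.
θ = atan2( sin Δλ · cos φ₂ , cos φ₁ · sin φ₂ − sin φ₁ · cos φ₂ · cos Δλ )
  = atan2(0.53108, 0.04318) = 85.352° → normalised to [0°, 360°): 85.352°.

85°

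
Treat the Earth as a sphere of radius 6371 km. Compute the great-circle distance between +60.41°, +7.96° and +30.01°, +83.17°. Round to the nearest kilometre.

6342 km

Δλ = 83.17 − 7.96 = 75.21°.
Δφ = 30.01 − 60.41 = -30.40°.
a = sin²(Δφ/2) + cos φ₁ · cos φ₂ · sin²(Δλ/2) = 0.227962.
c = 2·atan2(√a, √(1−a)) = 0.99551 rad → d = 6371·c ≈ 6342.38 km.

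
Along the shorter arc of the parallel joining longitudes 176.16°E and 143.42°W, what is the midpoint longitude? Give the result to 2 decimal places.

163.63°W

Signed shortest Δλ from +176.16° to -143.42° is +40.42°.
Midpoint longitude = +176.16° + (+40.42°)/2 = +176.16° + 20.21° = +196.37°.
Normalise into (−180°, 180°]: -163.63°.
(The naïve average (+176.16 + -143.42)/2 = 16.37° is on the wrong side of the globe.)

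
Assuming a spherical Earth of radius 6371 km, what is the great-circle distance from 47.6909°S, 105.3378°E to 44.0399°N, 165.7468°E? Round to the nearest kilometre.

11783 km

Δλ = 165.7468 − 105.3378 = 60.4090°.
Δφ = 44.0399 − -47.6909 = 91.7308°.
a = sin²(Δφ/2) + cos φ₁ · cos φ₂ · sin²(Δλ/2) = 0.637571.
c = 2·atan2(√a, √(1−a)) = 1.84953 rad → d = 6371·c ≈ 11783.38 km.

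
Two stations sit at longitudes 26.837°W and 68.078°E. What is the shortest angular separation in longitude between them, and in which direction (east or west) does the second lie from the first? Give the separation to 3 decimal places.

94.915° east

Raw difference: 68.078 − -26.837 = 94.915°.
Normalise into (−180°, 180°]: 94.915° stays 94.915°.
Positive ⇒ the second point lies to the east; separation 94.915°.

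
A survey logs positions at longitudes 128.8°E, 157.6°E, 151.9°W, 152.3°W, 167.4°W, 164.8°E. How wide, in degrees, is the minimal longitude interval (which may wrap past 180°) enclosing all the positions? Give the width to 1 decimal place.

79.3°

Sort the longitudes: -167.4°, -152.3°, -151.9°, +128.8°, +157.6°, +164.8°.
Eastward gaps between consecutive values (wrapping around): 15.1°, 0.4°, 280.7°, 28.8°, 7.2°, 27.8°.
Largest gap = 280.7° ⇒ minimal covering band is its complement: 360° − 280.7° = 79.3°.
Band runs from +128.8° eastward to -151.9°, crossing the antimeridian.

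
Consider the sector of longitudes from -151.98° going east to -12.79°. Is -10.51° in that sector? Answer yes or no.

Band width going east from -151.98° to -12.79°: ((-12.79 − -151.98) mod 360) = 139.19°.
Offset of -10.51° east of the west edge: ((-10.51 − -151.98) mod 360) = 141.47°.
141.47° > 139.19° ⇒ outside.

No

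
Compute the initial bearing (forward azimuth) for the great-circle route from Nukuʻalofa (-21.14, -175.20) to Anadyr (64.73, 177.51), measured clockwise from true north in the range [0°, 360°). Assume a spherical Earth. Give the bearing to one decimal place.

Δλ = 177.51 − -175.20 = 352.71°; wrapped into (−180°, 180°]: -7.29°.
θ = atan2( sin Δλ · cos φ₂ , cos φ₁ · sin φ₂ − sin φ₁ · cos φ₂ · cos Δλ )
  = atan2(-0.05417, 0.99616) = -3.113° → normalised to [0°, 360°): 356.887°.

356.9°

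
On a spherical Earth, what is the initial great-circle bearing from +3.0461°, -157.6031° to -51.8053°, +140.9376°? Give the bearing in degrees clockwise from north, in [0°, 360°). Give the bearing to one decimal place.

Δλ = 140.9376 − -157.6031 = 298.5407°; wrapped into (−180°, 180°]: -61.4593°.
θ = atan2( sin Δλ · cos φ₂ , cos φ₁ · sin φ₂ − sin φ₁ · cos φ₂ · cos Δλ )
  = atan2(-0.54319, -0.80050) = -145.841° → normalised to [0°, 360°): 214.159°.

214.2°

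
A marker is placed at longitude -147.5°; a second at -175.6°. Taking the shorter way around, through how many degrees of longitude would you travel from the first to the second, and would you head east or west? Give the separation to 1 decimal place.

28.1° west

Raw difference: -175.6 − -147.5 = -28.1°.
Normalise into (−180°, 180°]: -28.1° stays -28.1°.
Negative ⇒ the second point lies to the west; separation 28.1°.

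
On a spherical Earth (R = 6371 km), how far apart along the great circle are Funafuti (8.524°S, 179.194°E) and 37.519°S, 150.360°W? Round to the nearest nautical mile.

Δλ = -150.360 − 179.194 = -329.554°; wrapped into (−180°, 180°]: 30.446°.
Δφ = -37.519 − -8.524 = -28.995°.
a = sin²(Δφ/2) + cos φ₁ · cos φ₂ · sin²(Δλ/2) = 0.116750.
c = 2·atan2(√a, √(1−a)) = 0.69742 rad → d = 6371·c ≈ 4443.28 km ≈ 2399.18 nmi.

2399 nmi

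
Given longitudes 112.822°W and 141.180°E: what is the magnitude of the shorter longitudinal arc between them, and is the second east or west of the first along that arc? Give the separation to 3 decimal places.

105.998° west

Raw difference: 141.180 − -112.822 = 254.002°.
Normalise into (−180°, 180°]: 254.002° − 360° = -105.998°.
Negative ⇒ the second point lies to the west; separation 105.998°.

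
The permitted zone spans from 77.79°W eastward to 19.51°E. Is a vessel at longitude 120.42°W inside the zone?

No

Band width going east from -77.79° to +19.51°: ((19.51 − -77.79) mod 360) = 97.30°.
Offset of -120.42° east of the west edge: ((-120.42 − -77.79) mod 360) = 317.37°.
317.37° > 97.30° ⇒ outside.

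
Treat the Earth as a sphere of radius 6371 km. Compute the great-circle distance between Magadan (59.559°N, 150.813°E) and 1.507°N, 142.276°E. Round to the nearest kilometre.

6497 km

Δλ = 142.276 − 150.813 = -8.537°.
Δφ = 1.507 − 59.559 = -58.052°.
a = sin²(Δφ/2) + cos φ₁ · cos φ₂ · sin²(Δλ/2) = 0.238231.
c = 2·atan2(√a, √(1−a)) = 1.01980 rad → d = 6371·c ≈ 6497.14 km.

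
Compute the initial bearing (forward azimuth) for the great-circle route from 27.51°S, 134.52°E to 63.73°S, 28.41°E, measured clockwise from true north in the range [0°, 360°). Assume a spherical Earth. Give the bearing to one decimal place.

Δλ = 28.41 − 134.52 = -106.11°.
θ = atan2( sin Δλ · cos φ₂ , cos φ₁ · sin φ₂ − sin φ₁ · cos φ₂ · cos Δλ )
  = atan2(-0.42522, -0.85205) = -153.478° → normalised to [0°, 360°): 206.522°.

206.5°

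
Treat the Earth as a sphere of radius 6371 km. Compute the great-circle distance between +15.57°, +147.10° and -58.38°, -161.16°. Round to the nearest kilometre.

9471 km

Δλ = -161.16 − 147.10 = -308.26°; wrapped into (−180°, 180°]: 51.74°.
Δφ = -58.38 − 15.57 = -73.95°.
a = sin²(Δφ/2) + cos φ₁ · cos φ₂ · sin²(Δλ/2) = 0.457914.
c = 2·atan2(√a, √(1−a)) = 1.48653 rad → d = 6371·c ≈ 9470.65 km.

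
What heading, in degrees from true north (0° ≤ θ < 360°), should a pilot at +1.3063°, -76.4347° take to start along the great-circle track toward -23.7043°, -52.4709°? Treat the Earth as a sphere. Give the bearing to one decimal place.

138.5°

Δλ = -52.4709 − -76.4347 = 23.9638°.
θ = atan2( sin Δλ · cos φ₂ , cos φ₁ · sin φ₂ − sin φ₁ · cos φ₂ · cos Δλ )
  = atan2(0.37189, -0.42099) = 138.543° → normalised to [0°, 360°): 138.543°.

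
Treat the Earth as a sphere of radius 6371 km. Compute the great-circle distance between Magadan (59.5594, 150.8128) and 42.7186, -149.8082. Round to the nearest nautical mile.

2356 nmi

Δλ = -149.8082 − 150.8128 = -300.6210°; wrapped into (−180°, 180°]: 59.3790°.
Δφ = 42.7186 − 59.5594 = -16.8408°.
a = sin²(Δφ/2) + cos φ₁ · cos φ₂ · sin²(Δλ/2) = 0.112759.
c = 2·atan2(√a, √(1−a)) = 0.68490 rad → d = 6371·c ≈ 4363.50 km ≈ 2356.10 nmi.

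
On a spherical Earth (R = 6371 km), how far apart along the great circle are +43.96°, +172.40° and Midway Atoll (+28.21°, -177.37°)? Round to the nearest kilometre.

1974 km

Δλ = -177.37 − 172.40 = -349.77°; wrapped into (−180°, 180°]: 10.23°.
Δφ = 28.21 − 43.96 = -15.75°.
a = sin²(Δφ/2) + cos φ₁ · cos φ₂ · sin²(Δλ/2) = 0.023814.
c = 2·atan2(√a, √(1−a)) = 0.30988 rad → d = 6371·c ≈ 1974.22 km.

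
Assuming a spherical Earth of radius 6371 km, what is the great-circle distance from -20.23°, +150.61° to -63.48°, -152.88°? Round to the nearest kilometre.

6369 km

Δλ = -152.88 − 150.61 = -303.49°; wrapped into (−180°, 180°]: 56.51°.
Δφ = -63.48 − -20.23 = -43.25°.
a = sin²(Δφ/2) + cos φ₁ · cos φ₂ · sin²(Δλ/2) = 0.229707.
c = 2·atan2(√a, √(1−a)) = 0.99966 rad → d = 6371·c ≈ 6368.85 km.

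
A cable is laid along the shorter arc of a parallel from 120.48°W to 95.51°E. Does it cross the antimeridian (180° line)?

Yes

Naïve |95.51 − -120.48| = 215.99° > 180°, so the shorter arc goes the other way round — across 180°.
Signed shortest Δλ = ((95.51 − -120.48 + 180) mod 360) − 180 = -144.01°.
Going west by 144.01° from -120.48° passes through 180° before reaching +95.51°.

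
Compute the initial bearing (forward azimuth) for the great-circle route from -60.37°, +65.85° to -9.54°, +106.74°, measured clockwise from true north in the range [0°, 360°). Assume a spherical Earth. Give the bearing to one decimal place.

Δλ = 106.74 − 65.85 = 40.89°.
θ = atan2( sin Δλ · cos φ₂ , cos φ₁ · sin φ₂ − sin φ₁ · cos φ₂ · cos Δλ )
  = atan2(0.64556, 0.56609) = 48.753° → normalised to [0°, 360°): 48.753°.

48.8°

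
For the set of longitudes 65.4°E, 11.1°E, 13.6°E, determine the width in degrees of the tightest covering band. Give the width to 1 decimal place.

Sort the longitudes: +11.1°, +13.6°, +65.4°.
Eastward gaps between consecutive values (wrapping around): 2.5°, 51.8°, 305.7°.
Largest gap = 305.7° ⇒ minimal covering band is its complement: 360° − 305.7° = 54.3°.
Band runs from +11.1° eastward to +65.4°.

54.3°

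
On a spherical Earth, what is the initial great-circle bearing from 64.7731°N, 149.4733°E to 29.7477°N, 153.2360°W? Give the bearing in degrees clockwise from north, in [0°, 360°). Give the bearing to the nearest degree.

106°

Δλ = -153.2360 − 149.4733 = -302.7093°; wrapped into (−180°, 180°]: 57.2907°.
θ = atan2( sin Δλ · cos φ₂ , cos φ₁ · sin φ₂ − sin φ₁ · cos φ₂ · cos Δλ )
  = atan2(0.73054, -0.21295) = 106.251° → normalised to [0°, 360°): 106.251°.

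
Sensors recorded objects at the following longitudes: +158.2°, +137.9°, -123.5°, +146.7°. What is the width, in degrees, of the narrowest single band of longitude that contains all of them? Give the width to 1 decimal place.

Sort the longitudes: -123.5°, +137.9°, +146.7°, +158.2°.
Eastward gaps between consecutive values (wrapping around): 261.4°, 8.8°, 11.5°, 78.3°.
Largest gap = 261.4° ⇒ minimal covering band is its complement: 360° − 261.4° = 98.6°.
Band runs from +137.9° eastward to -123.5°, crossing the antimeridian.

98.6°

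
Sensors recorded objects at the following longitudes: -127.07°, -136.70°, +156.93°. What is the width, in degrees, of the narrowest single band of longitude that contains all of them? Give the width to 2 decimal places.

Sort the longitudes: -136.70°, -127.07°, +156.93°.
Eastward gaps between consecutive values (wrapping around): 9.63°, 284.00°, 66.37°.
Largest gap = 284.00° ⇒ minimal covering band is its complement: 360° − 284.00° = 76.00°.
Band runs from +156.93° eastward to -127.07°, crossing the antimeridian.

76.00°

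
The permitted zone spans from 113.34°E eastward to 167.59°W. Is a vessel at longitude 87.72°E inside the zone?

No

Band width going east from +113.34° to -167.59°: ((-167.59 − 113.34) mod 360) = 79.07°.
Offset of +87.72° east of the west edge: ((87.72 − 113.34) mod 360) = 334.38°.
334.38° > 79.07° ⇒ outside.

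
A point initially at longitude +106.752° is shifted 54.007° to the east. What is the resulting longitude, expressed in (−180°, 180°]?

+160.759°

Start at +106.752°; shift +54.007° → +160.759°.
+160.759° already lies in (−180°, 180°].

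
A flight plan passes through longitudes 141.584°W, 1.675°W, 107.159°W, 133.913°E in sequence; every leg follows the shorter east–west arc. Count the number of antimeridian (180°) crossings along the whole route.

Leg 1: -141.584° → -1.675°, shortest Δλ = 139.909° (east) — does not cross 180°.
Leg 2: -1.675° → -107.159°, shortest Δλ = -105.484° (west) — does not cross 180°.
Leg 3: -107.159° → +133.913°, shortest Δλ = -118.928° (west) — crosses 180°.
Total crossings: 1.

1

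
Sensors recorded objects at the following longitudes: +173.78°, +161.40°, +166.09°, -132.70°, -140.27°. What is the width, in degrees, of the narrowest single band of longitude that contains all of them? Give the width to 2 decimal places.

Sort the longitudes: -140.27°, -132.70°, +161.40°, +166.09°, +173.78°.
Eastward gaps between consecutive values (wrapping around): 7.57°, 294.10°, 4.69°, 7.69°, 45.95°.
Largest gap = 294.10° ⇒ minimal covering band is its complement: 360° − 294.10° = 65.90°.
Band runs from +161.40° eastward to -132.70°, crossing the antimeridian.

65.90°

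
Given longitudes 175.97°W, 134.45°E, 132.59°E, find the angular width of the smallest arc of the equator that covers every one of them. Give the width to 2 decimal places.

51.44°

Sort the longitudes: -175.97°, +132.59°, +134.45°.
Eastward gaps between consecutive values (wrapping around): 308.56°, 1.86°, 49.58°.
Largest gap = 308.56° ⇒ minimal covering band is its complement: 360° − 308.56° = 51.44°.
Band runs from +132.59° eastward to -175.97°, crossing the antimeridian.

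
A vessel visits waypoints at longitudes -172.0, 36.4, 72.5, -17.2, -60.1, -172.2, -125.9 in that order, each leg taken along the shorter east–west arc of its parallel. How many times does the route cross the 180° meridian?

Leg 1: -172.0° → +36.4°, shortest Δλ = -151.6° (west) — crosses 180°.
Leg 2: +36.4° → +72.5°, shortest Δλ = 36.1° (east) — does not cross 180°.
Leg 3: +72.5° → -17.2°, shortest Δλ = -89.7° (west) — does not cross 180°.
Leg 4: -17.2° → -60.1°, shortest Δλ = -42.9° (west) — does not cross 180°.
Leg 5: -60.1° → -172.2°, shortest Δλ = -112.1° (west) — does not cross 180°.
Leg 6: -172.2° → -125.9°, shortest Δλ = 46.3° (east) — does not cross 180°.
Total crossings: 1.

1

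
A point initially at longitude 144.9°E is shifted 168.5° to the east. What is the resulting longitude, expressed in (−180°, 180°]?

46.6°W

Start at +144.9°; shift +168.5° → +313.4°.
+313.4° lies outside (−180°, 180°]; subtract 360° → -46.6°.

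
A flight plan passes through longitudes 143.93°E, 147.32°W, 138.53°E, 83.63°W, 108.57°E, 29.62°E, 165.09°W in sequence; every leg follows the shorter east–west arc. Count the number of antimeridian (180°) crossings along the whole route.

5

Leg 1: +143.93° → -147.32°, shortest Δλ = 68.75° (east) — crosses 180°.
Leg 2: -147.32° → +138.53°, shortest Δλ = -74.15° (west) — crosses 180°.
Leg 3: +138.53° → -83.63°, shortest Δλ = 137.84° (east) — crosses 180°.
Leg 4: -83.63° → +108.57°, shortest Δλ = -167.8° (west) — crosses 180°.
Leg 5: +108.57° → +29.62°, shortest Δλ = -78.95° (west) — does not cross 180°.
Leg 6: +29.62° → -165.09°, shortest Δλ = 165.29° (east) — crosses 180°.
Total crossings: 5.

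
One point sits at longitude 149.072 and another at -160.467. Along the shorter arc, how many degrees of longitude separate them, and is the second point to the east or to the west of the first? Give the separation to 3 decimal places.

50.461° east

Raw difference: -160.467 − 149.072 = -309.539°.
Normalise into (−180°, 180°]: -309.539° + 360° = 50.461°.
Positive ⇒ the second point lies to the east; separation 50.461°.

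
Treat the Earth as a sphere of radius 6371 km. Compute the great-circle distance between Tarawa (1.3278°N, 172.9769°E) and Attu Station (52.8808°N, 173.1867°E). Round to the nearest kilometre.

Δλ = 173.1867 − 172.9769 = 0.2098°.
Δφ = 52.8808 − 1.3278 = 51.5530°.
a = sin²(Δφ/2) + cos φ₁ · cos φ₂ · sin²(Δλ/2) = 0.189107.
c = 2·atan2(√a, √(1−a)) = 0.89977 rad → d = 6371·c ≈ 5732.46 km.

5732 km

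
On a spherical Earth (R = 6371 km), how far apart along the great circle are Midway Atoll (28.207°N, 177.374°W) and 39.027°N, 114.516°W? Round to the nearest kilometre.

5828 km

Δλ = -114.516 − -177.374 = 62.858°.
Δφ = 39.027 − 28.207 = 10.820°.
a = sin²(Δφ/2) + cos φ₁ · cos φ₂ · sin²(Δλ/2) = 0.195031.
c = 2·atan2(√a, √(1−a)) = 0.91482 rad → d = 6371·c ≈ 5828.29 km.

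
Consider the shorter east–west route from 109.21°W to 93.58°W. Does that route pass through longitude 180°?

Signed shortest Δλ = ((-93.58 − -109.21 + 180) mod 360) − 180 = 15.63°.
Going east by 15.63° from -109.21° reaches -93.58° without touching 180°.

No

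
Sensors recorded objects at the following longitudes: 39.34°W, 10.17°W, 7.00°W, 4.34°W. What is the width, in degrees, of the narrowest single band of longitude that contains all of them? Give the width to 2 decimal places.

35.00°

Sort the longitudes: -39.34°, -10.17°, -7.00°, -4.34°.
Eastward gaps between consecutive values (wrapping around): 29.17°, 3.17°, 2.66°, 325.00°.
Largest gap = 325.00° ⇒ minimal covering band is its complement: 360° − 325.00° = 35.00°.
Band runs from -39.34° eastward to -4.34°.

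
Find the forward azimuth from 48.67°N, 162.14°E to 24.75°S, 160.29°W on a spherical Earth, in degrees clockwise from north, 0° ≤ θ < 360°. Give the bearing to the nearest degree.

Δλ = -160.29 − 162.14 = -322.43°; wrapped into (−180°, 180°]: 37.57°.
θ = atan2( sin Δλ · cos φ₂ , cos φ₁ · sin φ₂ − sin φ₁ · cos φ₂ · cos Δλ )
  = atan2(0.55372, -0.81699) = 145.872° → normalised to [0°, 360°): 145.872°.

146°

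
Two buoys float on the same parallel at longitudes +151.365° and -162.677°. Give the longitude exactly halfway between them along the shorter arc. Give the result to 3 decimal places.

+174.344°

Signed shortest Δλ from +151.365° to -162.677° is +45.958°.
Midpoint longitude = +151.365° + (+45.958°)/2 = +151.365° + 22.979° = +174.344°.
(The naïve average (+151.365 + -162.677)/2 = -5.656° is on the wrong side of the globe.)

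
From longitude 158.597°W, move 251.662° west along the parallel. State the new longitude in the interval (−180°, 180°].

50.259°W

Start at -158.597°; shift −251.662° → -410.259°.
-410.259° lies outside (−180°, 180°]; add 360° → -50.259°.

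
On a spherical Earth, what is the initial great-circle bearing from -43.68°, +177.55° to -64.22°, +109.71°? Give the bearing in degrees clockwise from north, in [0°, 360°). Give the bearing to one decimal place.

Δλ = 109.71 − 177.55 = -67.84°.
θ = atan2( sin Δλ · cos φ₂ , cos φ₁ · sin φ₂ − sin φ₁ · cos φ₂ · cos Δλ )
  = atan2(-0.40279, -0.53793) = -143.175° → normalised to [0°, 360°): 216.825°.

216.8°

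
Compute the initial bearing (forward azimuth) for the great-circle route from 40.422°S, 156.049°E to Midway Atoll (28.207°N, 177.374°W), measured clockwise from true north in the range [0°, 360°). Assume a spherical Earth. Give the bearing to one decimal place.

24.4°

Δλ = -177.374 − 156.049 = -333.423°; wrapped into (−180°, 180°]: 26.577°.
θ = atan2( sin Δλ · cos φ₂ , cos φ₁ · sin φ₂ − sin φ₁ · cos φ₂ · cos Δλ )
  = atan2(0.39427, 0.87086) = 24.358° → normalised to [0°, 360°): 24.358°.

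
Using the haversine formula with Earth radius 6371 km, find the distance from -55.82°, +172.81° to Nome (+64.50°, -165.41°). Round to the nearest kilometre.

13507 km

Δλ = -165.41 − 172.81 = -338.22°; wrapped into (−180°, 180°]: 21.78°.
Δφ = 64.50 − -55.82 = 120.32°.
a = sin²(Δφ/2) + cos φ₁ · cos φ₂ · sin²(Δλ/2) = 0.761047.
c = 2·atan2(√a, √(1−a)) = 2.12010 rad → d = 6371·c ≈ 13507.16 km.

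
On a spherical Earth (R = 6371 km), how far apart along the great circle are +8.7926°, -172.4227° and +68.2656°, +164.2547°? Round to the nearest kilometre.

Δλ = 164.2547 − -172.4227 = 336.6774°; wrapped into (−180°, 180°]: -23.3226°.
Δφ = 68.2656 − 8.7926 = 59.4730°.
a = sin²(Δφ/2) + cos φ₁ · cos φ₂ · sin²(Δλ/2) = 0.260979.
c = 2·atan2(√a, √(1−a)) = 1.07237 rad → d = 6371·c ≈ 6832.08 km.

6832 km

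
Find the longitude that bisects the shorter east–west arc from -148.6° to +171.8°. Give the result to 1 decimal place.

-168.4°

Signed shortest Δλ from -148.6° to +171.8° is -39.6°.
Midpoint longitude = -148.6° + (-39.6°)/2 = -148.6° − 19.8° = -168.4°.
(The naïve average (-148.6 + +171.8)/2 = 11.6° is on the wrong side of the globe.)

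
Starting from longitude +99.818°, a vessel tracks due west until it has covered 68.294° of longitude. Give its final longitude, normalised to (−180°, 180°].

+31.524°

Start at +99.818°; shift −68.294° → +31.524°.
+31.524° already lies in (−180°, 180°].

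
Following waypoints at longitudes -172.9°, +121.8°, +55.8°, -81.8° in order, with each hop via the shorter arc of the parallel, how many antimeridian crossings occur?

Leg 1: -172.9° → +121.8°, shortest Δλ = -65.3° (west) — crosses 180°.
Leg 2: +121.8° → +55.8°, shortest Δλ = -66.0° (west) — does not cross 180°.
Leg 3: +55.8° → -81.8°, shortest Δλ = -137.6° (west) — does not cross 180°.
Total crossings: 1.

1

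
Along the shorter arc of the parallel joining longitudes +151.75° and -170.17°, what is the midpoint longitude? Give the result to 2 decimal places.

Signed shortest Δλ from +151.75° to -170.17° is +38.08°.
Midpoint longitude = +151.75° + (+38.08°)/2 = +151.75° + 19.04° = +170.79°.
(The naïve average (+151.75 + -170.17)/2 = -9.21° is on the wrong side of the globe.)

+170.79°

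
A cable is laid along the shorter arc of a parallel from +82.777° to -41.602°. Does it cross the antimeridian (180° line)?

Signed shortest Δλ = ((-41.602 − 82.777 + 180) mod 360) − 180 = -124.379°.
Going west by 124.379° from +82.777° reaches -41.602° without touching 180°.

No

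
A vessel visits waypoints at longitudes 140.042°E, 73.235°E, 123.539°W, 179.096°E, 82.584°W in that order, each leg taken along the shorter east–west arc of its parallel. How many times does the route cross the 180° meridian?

3

Leg 1: +140.042° → +73.235°, shortest Δλ = -66.807° (west) — does not cross 180°.
Leg 2: +73.235° → -123.539°, shortest Δλ = 163.226° (east) — crosses 180°.
Leg 3: -123.539° → +179.096°, shortest Δλ = -57.365° (west) — crosses 180°.
Leg 4: +179.096° → -82.584°, shortest Δλ = 98.32° (east) — crosses 180°.
Total crossings: 3.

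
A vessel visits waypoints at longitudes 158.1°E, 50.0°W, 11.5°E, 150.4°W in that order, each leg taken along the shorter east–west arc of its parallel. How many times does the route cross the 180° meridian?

1

Leg 1: +158.1° → -50.0°, shortest Δλ = 151.9° (east) — crosses 180°.
Leg 2: -50.0° → +11.5°, shortest Δλ = 61.5° (east) — does not cross 180°.
Leg 3: +11.5° → -150.4°, shortest Δλ = -161.9° (west) — does not cross 180°.
Total crossings: 1.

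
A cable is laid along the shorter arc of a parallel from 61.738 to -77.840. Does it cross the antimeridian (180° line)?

No

Signed shortest Δλ = ((-77.840 − 61.738 + 180) mod 360) − 180 = -139.578°.
Going west by 139.578° from +61.738° reaches -77.840° without touching 180°.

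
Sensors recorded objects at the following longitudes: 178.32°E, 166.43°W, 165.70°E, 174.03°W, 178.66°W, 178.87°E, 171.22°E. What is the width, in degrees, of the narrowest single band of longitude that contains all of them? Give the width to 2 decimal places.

27.87°

Sort the longitudes: -178.66°, -174.03°, -166.43°, +165.70°, +171.22°, +178.32°, +178.87°.
Eastward gaps between consecutive values (wrapping around): 4.63°, 7.60°, 332.13°, 5.52°, 7.10°, 0.55°, 2.47°.
Largest gap = 332.13° ⇒ minimal covering band is its complement: 360° − 332.13° = 27.87°.
Band runs from +165.70° eastward to -166.43°, crossing the antimeridian.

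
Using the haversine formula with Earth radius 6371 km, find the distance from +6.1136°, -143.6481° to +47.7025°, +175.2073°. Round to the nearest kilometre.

Δλ = 175.2073 − -143.6481 = 318.8554°; wrapped into (−180°, 180°]: -41.1446°.
Δφ = 47.7025 − 6.1136 = 41.5889°.
a = sin²(Δφ/2) + cos φ₁ · cos φ₂ · sin²(Δλ/2) = 0.208660.
c = 2·atan2(√a, √(1−a)) = 0.94877 rad → d = 6371·c ≈ 6044.64 km.

6045 km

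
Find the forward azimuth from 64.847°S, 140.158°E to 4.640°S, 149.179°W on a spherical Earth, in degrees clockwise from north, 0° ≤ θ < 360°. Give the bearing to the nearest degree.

74°

Δλ = -149.179 − 140.158 = -289.337°; wrapped into (−180°, 180°]: 70.663°.
θ = atan2( sin Δλ · cos φ₂ , cos φ₁ · sin φ₂ − sin φ₁ · cos φ₂ · cos Δλ )
  = atan2(0.94049, 0.26436) = 74.300° → normalised to [0°, 360°): 74.300°.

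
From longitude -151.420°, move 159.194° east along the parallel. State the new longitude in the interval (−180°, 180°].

Start at -151.420°; shift +159.194° → +7.774°.
+7.774° already lies in (−180°, 180°].

+7.774°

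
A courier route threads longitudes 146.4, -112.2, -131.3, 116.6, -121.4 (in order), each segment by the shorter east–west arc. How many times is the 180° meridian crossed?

3

Leg 1: +146.4° → -112.2°, shortest Δλ = 101.4° (east) — crosses 180°.
Leg 2: -112.2° → -131.3°, shortest Δλ = -19.1° (west) — does not cross 180°.
Leg 3: -131.3° → +116.6°, shortest Δλ = -112.1° (west) — crosses 180°.
Leg 4: +116.6° → -121.4°, shortest Δλ = 122.0° (east) — crosses 180°.
Total crossings: 3.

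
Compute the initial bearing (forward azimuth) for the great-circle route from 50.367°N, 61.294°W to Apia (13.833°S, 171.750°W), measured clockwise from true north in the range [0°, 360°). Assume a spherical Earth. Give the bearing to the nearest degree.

Δλ = -171.750 − -61.294 = -110.456°.
θ = atan2( sin Δλ · cos φ₂ , cos φ₁ · sin φ₂ − sin φ₁ · cos φ₂ · cos Δλ )
  = atan2(-0.90977, 0.10884) = -83.178° → normalised to [0°, 360°): 276.822°.

277°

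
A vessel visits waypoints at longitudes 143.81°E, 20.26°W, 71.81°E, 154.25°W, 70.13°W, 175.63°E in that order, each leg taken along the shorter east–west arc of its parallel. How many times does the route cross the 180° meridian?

2

Leg 1: +143.81° → -20.26°, shortest Δλ = -164.07° (west) — does not cross 180°.
Leg 2: -20.26° → +71.81°, shortest Δλ = 92.07° (east) — does not cross 180°.
Leg 3: +71.81° → -154.25°, shortest Δλ = 133.94° (east) — crosses 180°.
Leg 4: -154.25° → -70.13°, shortest Δλ = 84.12° (east) — does not cross 180°.
Leg 5: -70.13° → +175.63°, shortest Δλ = -114.24° (west) — crosses 180°.
Total crossings: 2.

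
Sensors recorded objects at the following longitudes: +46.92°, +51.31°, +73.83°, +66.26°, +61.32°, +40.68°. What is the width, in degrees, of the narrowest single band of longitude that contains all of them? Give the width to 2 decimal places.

33.15°

Sort the longitudes: +40.68°, +46.92°, +51.31°, +61.32°, +66.26°, +73.83°.
Eastward gaps between consecutive values (wrapping around): 6.24°, 4.39°, 10.01°, 4.94°, 7.57°, 326.85°.
Largest gap = 326.85° ⇒ minimal covering band is its complement: 360° − 326.85° = 33.15°.
Band runs from +40.68° eastward to +73.83°.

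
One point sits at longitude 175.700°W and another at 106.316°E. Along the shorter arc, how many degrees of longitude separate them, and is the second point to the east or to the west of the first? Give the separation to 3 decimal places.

77.984° west

Raw difference: 106.316 − -175.700 = 282.016°.
Normalise into (−180°, 180°]: 282.016° − 360° = -77.984°.
Negative ⇒ the second point lies to the west; separation 77.984°.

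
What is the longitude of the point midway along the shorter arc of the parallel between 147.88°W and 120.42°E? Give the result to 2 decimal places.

166.27°E

Signed shortest Δλ from -147.88° to +120.42° is -91.70°.
Midpoint longitude = -147.88° + (-91.70°)/2 = -147.88° − 45.85° = -193.73°.
Normalise into (−180°, 180°]: +166.27°.
(The naïve average (-147.88 + +120.42)/2 = -13.73° is on the wrong side of the globe.)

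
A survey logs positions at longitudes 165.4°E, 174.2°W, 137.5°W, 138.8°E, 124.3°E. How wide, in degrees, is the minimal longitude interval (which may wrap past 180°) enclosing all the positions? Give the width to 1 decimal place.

98.2°

Sort the longitudes: -174.2°, -137.5°, +124.3°, +138.8°, +165.4°.
Eastward gaps between consecutive values (wrapping around): 36.7°, 261.8°, 14.5°, 26.6°, 20.4°.
Largest gap = 261.8° ⇒ minimal covering band is its complement: 360° − 261.8° = 98.2°.
Band runs from +124.3° eastward to -137.5°, crossing the antimeridian.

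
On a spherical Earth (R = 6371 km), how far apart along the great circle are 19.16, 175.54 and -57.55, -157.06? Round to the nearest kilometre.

Δλ = -157.06 − 175.54 = -332.60°; wrapped into (−180°, 180°]: 27.40°.
Δφ = -57.55 − 19.16 = -76.71°.
a = sin²(Δφ/2) + cos φ₁ · cos φ₂ · sin²(Δλ/2) = 0.413490.
c = 2·atan2(√a, √(1−a)) = 1.39690 rad → d = 6371·c ≈ 8899.66 km.

8900 km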